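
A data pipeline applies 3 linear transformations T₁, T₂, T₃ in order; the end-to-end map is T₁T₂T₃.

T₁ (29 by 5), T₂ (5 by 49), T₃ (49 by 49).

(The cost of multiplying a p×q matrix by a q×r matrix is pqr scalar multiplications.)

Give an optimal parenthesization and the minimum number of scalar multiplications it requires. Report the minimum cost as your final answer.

(T₁(T₂T₃)): cost 19110.
((T₁T₂)T₃): cost 76734.
Optimal: (T₁(T₂T₃)) with cost 19110.

19110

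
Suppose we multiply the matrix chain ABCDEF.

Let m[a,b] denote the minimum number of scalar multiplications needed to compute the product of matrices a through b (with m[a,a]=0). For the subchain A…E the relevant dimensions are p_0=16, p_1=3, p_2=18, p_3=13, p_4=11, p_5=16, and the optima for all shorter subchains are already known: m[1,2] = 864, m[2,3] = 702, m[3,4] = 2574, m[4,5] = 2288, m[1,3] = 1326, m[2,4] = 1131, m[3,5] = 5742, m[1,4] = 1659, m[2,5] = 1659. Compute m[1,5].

2427

m[1,5] = min over k∈[1,4] of m[1,k]+m[k+1,5]+p_{0}·p_k·p_{5}.
k=1: 0 + 1659 + 16·3·16 = 2427; k=2: 864 + 5742 + 16·18·16 = 11214; k=3: 1326 + 2288 + 16·13·16 = 6942; k=4: 1659 + 0 + 16·11·16 = 4475.
Minimum: 2427 at k=1.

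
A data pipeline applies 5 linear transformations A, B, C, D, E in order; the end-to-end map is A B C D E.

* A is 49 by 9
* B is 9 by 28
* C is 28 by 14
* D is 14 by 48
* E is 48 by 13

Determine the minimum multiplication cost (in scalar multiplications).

Adjacent pairs: AB = 49·9·28 = 12348; BC = 9·28·14 = 3528; CD = 28·14·48 = 18816; DE = 14·48·13 = 8736.
Length 3: A..C: k=1: 0+3528+49·9·14=9702; k=2: 12348+0+49·28·14=31556 → min 9702 | B..D: k=2: 0+18816+9·28·48=30912; k=3: 3528+0+9·14·48=9576 → min 9576 | C..E: k=3: 0+8736+28·14·13=13832; k=4: 18816+0+28·48·13=36288 → min 13832.
Length 4: A..D: k=1: 0+9576+49·9·48=30744; k=2: 12348+18816+49·28·48=97020; k=3: 9702+0+49·14·48=42630 → min 30744 | B..E: k=2: 0+13832+9·28·13=17108; k=3: 3528+8736+9·14·13=13902; k=4: 9576+0+9·48·13=15192 → min 13902.
Length 5: A..E: k=1: 0+13902+49·9·13=19635; k=2: 12348+13832+49·28·13=44016; k=3: 9702+8736+49·14·13=27356; k=4: 30744+0+49·48·13=61320 → min 19635.
Optimal order: (A ((B C) (D E))) with cost 19635.

19635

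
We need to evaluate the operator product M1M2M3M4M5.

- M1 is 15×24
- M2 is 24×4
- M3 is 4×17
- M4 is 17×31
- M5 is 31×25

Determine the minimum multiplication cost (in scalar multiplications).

8148

Adjacent pairs: M1M2 = 15·24·4 = 1440; M2M3 = 24·4·17 = 1632; M3M4 = 4·17·31 = 2108; M4M5 = 17·31·25 = 13175.
Length 3: M1..M3: k=1: 0+1632+15·24·17=7752; k=2: 1440+0+15·4·17=2460 → min 2460 | M2..M4: k=2: 0+2108+24·4·31=5084; k=3: 1632+0+24·17·31=14280 → min 5084 | M3..M5: k=3: 0+13175+4·17·25=14875; k=4: 2108+0+4·31·25=5208 → min 5208.
Length 4: M1..M4: k=1: 0+5084+15·24·31=16244; k=2: 1440+2108+15·4·31=5408; k=3: 2460+0+15·17·31=10365 → min 5408 | M2..M5: k=2: 0+5208+24·4·25=7608; k=3: 1632+13175+24·17·25=25007; k=4: 5084+0+24·31·25=23684 → min 7608.
Length 5: M1..M5: k=1: 0+7608+15·24·25=16608; k=2: 1440+5208+15·4·25=8148; k=3: 2460+13175+15·17·25=22010; k=4: 5408+0+15·31·25=17033 → min 8148.
Optimal order: ((M1M2)((M3M4)M5)) with cost 8148.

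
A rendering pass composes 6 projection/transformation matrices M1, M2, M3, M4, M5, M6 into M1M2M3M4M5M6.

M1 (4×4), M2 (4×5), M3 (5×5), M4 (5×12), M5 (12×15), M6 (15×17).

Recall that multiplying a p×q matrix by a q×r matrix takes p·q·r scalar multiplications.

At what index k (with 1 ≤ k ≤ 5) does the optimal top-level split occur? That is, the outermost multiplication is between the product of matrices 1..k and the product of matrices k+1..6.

5

Adjacent pairs: M1M2 = 4·4·5 = 80; M2M3 = 4·5·5 = 100; M3M4 = 5·5·12 = 300; M4M5 = 5·12·15 = 900; M5M6 = 12·15·17 = 3060.
Length 3: M1..M3: k=1: 0+100+4·4·5=180; k=2: 80+0+4·5·5=180 → min 180 | M2..M4: k=2: 0+300+4·5·12=540; k=3: 100+0+4·5·12=340 → min 340 | M3..M5: k=3: 0+900+5·5·15=1275; k=4: 300+0+5·12·15=1200 → min 1200 | M4..M6: k=4: 0+3060+5·12·17=4080; k=5: 900+0+5·15·17=2175 → min 2175.
Length 4: M1..M4: k=1: 0+340+4·4·12=532; k=2: 80+300+4·5·12=620; k=3: 180+0+4·5·12=420 → min 420 | M2..M5: k=2: 0+1200+4·5·15=1500; k=3: 100+900+4·5·15=1300; k=4: 340+0+4·12·15=1060 → min 1060 | M3..M6: k=3: 0+2175+5·5·17=2600; k=4: 300+3060+5·12·17=4380; k=5: 1200+0+5·15·17=2475 → min 2475.
Length 5: M1..M5: k=1: 0+1060+4·4·15=1300; k=2: 80+1200+4·5·15=1580; k=3: 180+900+4·5·15=1380; k=4: 420+0+4·12·15=1140 → min 1140 | M2..M6: k=2: 0+2475+4·5·17=2815; k=3: 100+2175+4·5·17=2615; k=4: 340+3060+4·12·17=4216; k=5: 1060+0+4·15·17=2080 → min 2080.
Top-level splits: k=1: (M1..M1)·(M2..M6) → 0+2080+4·4·17 = 2352; k=2: (M1..M2)·(M3..M6) → 80+2475+4·5·17 = 2895; k=3: (M1..M3)·(M4..M6) → 180+2175+4·5·17 = 2695; k=4: (M1..M4)·(M5..M6) → 420+3060+4·12·17 = 4296; k=5: (M1..M5)·(M6..M6) → 1140+0+4·15·17 = 2160.
Best split is after M5, i.e. k = 5.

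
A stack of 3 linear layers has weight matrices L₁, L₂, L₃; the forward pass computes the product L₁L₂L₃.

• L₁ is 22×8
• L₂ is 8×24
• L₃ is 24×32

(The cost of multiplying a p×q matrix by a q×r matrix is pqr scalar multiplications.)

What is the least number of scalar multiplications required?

Order (L₁(L₂L₃)): (L₂L₃): 8×24 by 24×32 → 8×32, cost 8·24·32 = 6144; (L₁(L₂L₃)): 22×8 by 8×32 → 22×32, cost 22·8·32 = 5632; cumulative 11776. Total 11776.
Order ((L₁L₂)L₃): (L₁L₂): 22×8 by 8×24 → 22×24, cost 22·8·24 = 4224; ((L₁L₂)L₃): 22×24 by 24×32 → 22×32, cost 22·24·32 = 16896; cumulative 21120. Total 21120.
Minimum: 11776.

11776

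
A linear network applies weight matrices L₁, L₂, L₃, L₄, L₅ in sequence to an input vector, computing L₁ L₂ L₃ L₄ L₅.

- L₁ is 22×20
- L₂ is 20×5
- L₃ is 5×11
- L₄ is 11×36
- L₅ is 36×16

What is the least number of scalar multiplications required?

Adjacent pairs: L₁L₂ = 22·20·5 = 2200; L₂L₃ = 20·5·11 = 1100; L₃L₄ = 5·11·36 = 1980; L₄L₅ = 11·36·16 = 6336.
Length 3: L₁..L₃: k=1: 0+1100+22·20·11=5940; k=2: 2200+0+22·5·11=3410 → min 3410 | L₂..L₄: k=2: 0+1980+20·5·36=5580; k=3: 1100+0+20·11·36=9020 → min 5580 | L₃..L₅: k=3: 0+6336+5·11·16=7216; k=4: 1980+0+5·36·16=4860 → min 4860.
Length 4: L₁..L₄: k=1: 0+5580+22·20·36=21420; k=2: 2200+1980+22·5·36=8140; k=3: 3410+0+22·11·36=12122 → min 8140 | L₂..L₅: k=2: 0+4860+20·5·16=6460; k=3: 1100+6336+20·11·16=10956; k=4: 5580+0+20·36·16=17100 → min 6460.
Length 5: L₁..L₅: k=1: 0+6460+22·20·16=13500; k=2: 2200+4860+22·5·16=8820; k=3: 3410+6336+22·11·16=13618; k=4: 8140+0+22·36·16=20812 → min 8820.
Optimal order: ((L₁ L₂) ((L₃ L₄) L₅)) with cost 8820.

8820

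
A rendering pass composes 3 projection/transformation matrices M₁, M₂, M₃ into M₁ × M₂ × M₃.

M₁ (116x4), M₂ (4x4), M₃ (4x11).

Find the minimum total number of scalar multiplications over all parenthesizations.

Order (M₁ × (M₂ × M₃)): (M₂ × M₃): 4×4 by 4×11 → 4×11, cost 4·4·11 = 176; (M₁ × (M₂ × M₃)): 116×4 by 4×11 → 116×11, cost 116·4·11 = 5104; cumulative 5280. Total 5280.
Order ((M₁ × M₂) × M₃): (M₁ × M₂): 116×4 by 4×4 → 116×4, cost 116·4·4 = 1856; ((M₁ × M₂) × M₃): 116×4 by 4×11 → 116×11, cost 116·4·11 = 5104; cumulative 6960. Total 6960.
Minimum: 5280.

5280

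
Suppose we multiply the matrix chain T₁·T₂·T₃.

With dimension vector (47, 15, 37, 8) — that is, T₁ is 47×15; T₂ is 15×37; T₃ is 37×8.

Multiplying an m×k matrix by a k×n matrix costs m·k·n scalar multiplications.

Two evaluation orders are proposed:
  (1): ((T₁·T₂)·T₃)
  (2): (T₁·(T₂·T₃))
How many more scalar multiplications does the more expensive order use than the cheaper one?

29917

Order (1) = ((T₁·T₂)·T₃): (T₁·T₂): 47×15 by 15×37 → 47×37, cost 47·15·37 = 26085; ((T₁·T₂)·T₃): 47×37 by 37×8 → 47×8, cost 47·37·8 = 13912; cumulative 39997. Total 39997.
Order (2) = (T₁·(T₂·T₃)): (T₂·T₃): 15×37 by 37×8 → 15×8, cost 15·37·8 = 4440; (T₁·(T₂·T₃)): 47×15 by 15×8 → 47×8, cost 47·15·8 = 5640; cumulative 10080. Total 10080.
Difference: |39997 − 10080| = 29917.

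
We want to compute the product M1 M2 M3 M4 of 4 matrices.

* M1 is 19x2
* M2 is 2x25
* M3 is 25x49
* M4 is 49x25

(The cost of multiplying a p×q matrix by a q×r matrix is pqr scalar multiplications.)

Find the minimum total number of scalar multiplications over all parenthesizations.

Adjacent pairs: M1M2 = 19·2·25 = 950; M2M3 = 2·25·49 = 2450; M3M4 = 25·49·25 = 30625.
Length 3: M1..M3: k=1: 0+2450+19·2·49=4312; k=2: 950+0+19·25·49=24225 → min 4312 | M2..M4: k=2: 0+30625+2·25·25=31875; k=3: 2450+0+2·49·25=4900 → min 4900.
Length 4: M1..M4: k=1: 0+4900+19·2·25=5850; k=2: 950+30625+19·25·25=43450; k=3: 4312+0+19·49·25=27587 → min 5850.
Optimal order: (M1 ((M2 M3) M4)) with cost 5850.

5850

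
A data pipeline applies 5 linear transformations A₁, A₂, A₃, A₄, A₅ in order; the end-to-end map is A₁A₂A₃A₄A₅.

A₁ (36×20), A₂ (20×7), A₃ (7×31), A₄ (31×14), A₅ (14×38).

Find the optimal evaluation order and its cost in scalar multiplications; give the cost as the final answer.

Adjacent pairs: A₁A₂ = 36·20·7 = 5040; A₂A₃ = 20·7·31 = 4340; A₃A₄ = 7·31·14 = 3038; A₄A₅ = 31·14·38 = 16492.
Length 3: A₁..A₃: k=1: 0+4340+36·20·31=26660; k=2: 5040+0+36·7·31=12852 → min 12852 | A₂..A₄: k=2: 0+3038+20·7·14=4998; k=3: 4340+0+20·31·14=13020 → min 4998 | A₃..A₅: k=3: 0+16492+7·31·38=24738; k=4: 3038+0+7·14·38=6762 → min 6762.
Length 4: A₁..A₄: k=1: 0+4998+36·20·14=15078; k=2: 5040+3038+36·7·14=11606; k=3: 12852+0+36·31·14=28476 → min 11606 | A₂..A₅: k=2: 0+6762+20·7·38=12082; k=3: 4340+16492+20·31·38=44392; k=4: 4998+0+20·14·38=15638 → min 12082.
Length 5: A₁..A₅: k=1: 0+12082+36·20·38=39442; k=2: 5040+6762+36·7·38=21378; k=3: 12852+16492+36·31·38=71752; k=4: 11606+0+36·14·38=30758 → min 21378.
Optimal parenthesization: ((A₁A₂)((A₃A₄)A₅)) with cost 21378.

21378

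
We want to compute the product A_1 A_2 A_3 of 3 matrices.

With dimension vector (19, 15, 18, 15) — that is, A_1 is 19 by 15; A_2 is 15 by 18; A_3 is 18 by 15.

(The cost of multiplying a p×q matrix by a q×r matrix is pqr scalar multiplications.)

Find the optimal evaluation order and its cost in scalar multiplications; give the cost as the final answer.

8325

(A_1 (A_2 A_3)): cost 8325.
((A_1 A_2) A_3): cost 10260.
Optimal: (A_1 (A_2 A_3)) with cost 8325.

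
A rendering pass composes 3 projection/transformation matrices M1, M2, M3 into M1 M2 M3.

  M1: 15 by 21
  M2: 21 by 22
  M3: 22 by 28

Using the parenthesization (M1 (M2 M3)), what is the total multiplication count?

(M2 M3): 21×22 by 22×28 → 21×28, cost 21·22·28 = 12936
(M1 (M2 M3)): 15×21 by 21×28 → 15×28, cost 15·21·28 = 8820; cumulative 21756
Total: 21756 scalar multiplications.

21756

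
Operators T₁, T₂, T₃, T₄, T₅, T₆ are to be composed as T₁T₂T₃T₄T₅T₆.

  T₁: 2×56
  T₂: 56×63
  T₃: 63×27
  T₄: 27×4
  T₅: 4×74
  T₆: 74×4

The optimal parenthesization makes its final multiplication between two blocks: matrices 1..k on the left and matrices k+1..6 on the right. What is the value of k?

5

Adjacent pairs: T₁T₂ = 2·56·63 = 7056; T₂T₃ = 56·63·27 = 95256; T₃T₄ = 63·27·4 = 6804; T₄T₅ = 27·4·74 = 7992; T₅T₆ = 4·74·4 = 1184.
Length 3: T₁..T₃: k=1: 0+95256+2·56·27=98280; k=2: 7056+0+2·63·27=10458 → min 10458 | T₂..T₄: k=2: 0+6804+56·63·4=20916; k=3: 95256+0+56·27·4=101304 → min 20916 | T₃..T₅: k=3: 0+7992+63·27·74=133866; k=4: 6804+0+63·4·74=25452 → min 25452 | T₄..T₆: k=4: 0+1184+27·4·4=1616; k=5: 7992+0+27·74·4=15984 → min 1616.
Length 4: T₁..T₄: k=1: 0+20916+2·56·4=21364; k=2: 7056+6804+2·63·4=14364; k=3: 10458+0+2·27·4=10674 → min 10674 | T₂..T₅: k=2: 0+25452+56·63·74=286524; k=3: 95256+7992+56·27·74=215136; k=4: 20916+0+56·4·74=37492 → min 37492 | T₃..T₆: k=3: 0+1616+63·27·4=8420; k=4: 6804+1184+63·4·4=8996; k=5: 25452+0+63·74·4=44100 → min 8420.
Length 5: T₁..T₅: k=1: 0+37492+2·56·74=45780; k=2: 7056+25452+2·63·74=41832; k=3: 10458+7992+2·27·74=22446; k=4: 10674+0+2·4·74=11266 → min 11266 | T₂..T₆: k=2: 0+8420+56·63·4=22532; k=3: 95256+1616+56·27·4=102920; k=4: 20916+1184+56·4·4=22996; k=5: 37492+0+56·74·4=54068 → min 22532.
Top-level splits: k=1: (T₁..T₁)·(T₂..T₆) → 0+22532+2·56·4 = 22980; k=2: (T₁..T₂)·(T₃..T₆) → 7056+8420+2·63·4 = 15980; k=3: (T₁..T₃)·(T₄..T₆) → 10458+1616+2·27·4 = 12290; k=4: (T₁..T₄)·(T₅..T₆) → 10674+1184+2·4·4 = 11890; k=5: (T₁..T₅)·(T₆..T₆) → 11266+0+2·74·4 = 11858.
Best split is after T₅, i.e. k = 5.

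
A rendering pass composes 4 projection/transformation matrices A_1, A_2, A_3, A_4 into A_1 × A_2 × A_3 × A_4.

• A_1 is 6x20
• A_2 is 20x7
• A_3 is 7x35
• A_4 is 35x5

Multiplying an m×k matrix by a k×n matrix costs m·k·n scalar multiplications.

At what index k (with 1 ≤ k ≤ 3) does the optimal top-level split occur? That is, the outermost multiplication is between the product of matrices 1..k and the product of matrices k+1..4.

2

Adjacent pairs: A_1A_2 = 6·20·7 = 840; A_2A_3 = 20·7·35 = 4900; A_3A_4 = 7·35·5 = 1225.
Length 3: A_1..A_3: k=1: 0+4900+6·20·35=9100; k=2: 840+0+6·7·35=2310 → min 2310 | A_2..A_4: k=2: 0+1225+20·7·5=1925; k=3: 4900+0+20·35·5=8400 → min 1925.
Top-level splits: k=1: (A_1..A_1)·(A_2..A_4) → 0+1925+6·20·5 = 2525; k=2: (A_1..A_2)·(A_3..A_4) → 840+1225+6·7·5 = 2275; k=3: (A_1..A_3)·(A_4..A_4) → 2310+0+6·35·5 = 3360.
Best split is after A_2, i.e. k = 2.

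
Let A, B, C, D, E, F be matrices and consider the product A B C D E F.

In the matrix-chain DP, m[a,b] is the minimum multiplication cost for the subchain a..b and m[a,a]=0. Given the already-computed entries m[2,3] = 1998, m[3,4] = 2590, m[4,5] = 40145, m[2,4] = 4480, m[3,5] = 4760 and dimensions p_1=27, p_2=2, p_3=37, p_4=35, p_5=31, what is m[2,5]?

6434

m[2,5] = min over k∈[2,4] of m[2,k]+m[k+1,5]+p_{1}·p_k·p_{5}.
k=2: 0 + 4760 + 27·2·31 = 6434; k=3: 1998 + 40145 + 27·37·31 = 73112; k=4: 4480 + 0 + 27·35·31 = 33775.
Minimum: 6434 at k=2.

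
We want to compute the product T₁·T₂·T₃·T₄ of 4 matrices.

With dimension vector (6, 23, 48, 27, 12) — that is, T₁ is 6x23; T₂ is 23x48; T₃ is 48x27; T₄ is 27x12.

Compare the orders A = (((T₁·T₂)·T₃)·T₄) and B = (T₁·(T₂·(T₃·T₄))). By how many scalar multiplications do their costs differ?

14112

Order A = (((T₁·T₂)·T₃)·T₄): (T₁·T₂): 6×23 by 23×48 → 6×48, cost 6·23·48 = 6624; ((T₁·T₂)·T₃): 6×48 by 48×27 → 6×27, cost 6·48·27 = 7776; cumulative 14400; (((T₁·T₂)·T₃)·T₄): 6×27 by 27×12 → 6×12, cost 6·27·12 = 1944; cumulative 16344. Total 16344.
Order B = (T₁·(T₂·(T₃·T₄))): (T₃·T₄): 48×27 by 27×12 → 48×12, cost 48·27·12 = 15552; (T₂·(T₃·T₄)): 23×48 by 48×12 → 23×12, cost 23·48·12 = 13248; cumulative 28800; (T₁·(T₂·(T₃·T₄))): 6×23 by 23×12 → 6×12, cost 6·23·12 = 1656; cumulative 30456. Total 30456.
Difference: |16344 − 30456| = 14112.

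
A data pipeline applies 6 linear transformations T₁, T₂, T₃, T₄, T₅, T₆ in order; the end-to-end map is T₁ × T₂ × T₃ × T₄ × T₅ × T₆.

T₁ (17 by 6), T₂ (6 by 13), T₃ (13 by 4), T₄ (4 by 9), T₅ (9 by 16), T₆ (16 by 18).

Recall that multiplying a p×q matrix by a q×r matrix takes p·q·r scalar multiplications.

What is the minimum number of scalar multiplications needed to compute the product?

Adjacent pairs: T₁T₂ = 17·6·13 = 1326; T₂T₃ = 6·13·4 = 312; T₃T₄ = 13·4·9 = 468; T₄T₅ = 4·9·16 = 576; T₅T₆ = 9·16·18 = 2592.
Length 3: T₁..T₃: k=1: 0+312+17·6·4=720; k=2: 1326+0+17·13·4=2210 → min 720 | T₂..T₄: k=2: 0+468+6·13·9=1170; k=3: 312+0+6·4·9=528 → min 528 | T₃..T₅: k=3: 0+576+13·4·16=1408; k=4: 468+0+13·9·16=2340 → min 1408 | T₄..T₆: k=4: 0+2592+4·9·18=3240; k=5: 576+0+4·16·18=1728 → min 1728.
Length 4: T₁..T₄: k=1: 0+528+17·6·9=1446; k=2: 1326+468+17·13·9=3783; k=3: 720+0+17·4·9=1332 → min 1332 | T₂..T₅: k=2: 0+1408+6·13·16=2656; k=3: 312+576+6·4·16=1272; k=4: 528+0+6·9·16=1392 → min 1272 | T₃..T₆: k=3: 0+1728+13·4·18=2664; k=4: 468+2592+13·9·18=5166; k=5: 1408+0+13·16·18=5152 → min 2664.
Length 5: T₁..T₅: k=1: 0+1272+17·6·16=2904; k=2: 1326+1408+17·13·16=6270; k=3: 720+576+17·4·16=2384; k=4: 1332+0+17·9·16=3780 → min 2384 | T₂..T₆: k=2: 0+2664+6·13·18=4068; k=3: 312+1728+6·4·18=2472; k=4: 528+2592+6·9·18=4092; k=5: 1272+0+6·16·18=3000 → min 2472.
Length 6: T₁..T₆: k=1: 0+2472+17·6·18=4308; k=2: 1326+2664+17·13·18=7968; k=3: 720+1728+17·4·18=3672; k=4: 1332+2592+17·9·18=6678; k=5: 2384+0+17·16·18=7280 → min 3672.
Optimal order: ((T₁ × (T₂ × T₃)) × ((T₄ × T₅) × T₆)) with cost 3672.

3672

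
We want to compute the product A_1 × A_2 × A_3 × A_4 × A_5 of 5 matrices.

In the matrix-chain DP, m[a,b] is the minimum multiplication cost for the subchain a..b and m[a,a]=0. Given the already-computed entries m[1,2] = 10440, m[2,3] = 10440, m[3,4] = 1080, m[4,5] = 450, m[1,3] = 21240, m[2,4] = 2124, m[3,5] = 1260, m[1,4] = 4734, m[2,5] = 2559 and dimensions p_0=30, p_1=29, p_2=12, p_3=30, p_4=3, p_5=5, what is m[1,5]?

5184

m[1,5] = min over k∈[1,4] of m[1,k]+m[k+1,5]+p_{0}·p_k·p_{5}.
k=1: 0 + 2559 + 30·29·5 = 6909; k=2: 10440 + 1260 + 30·12·5 = 13500; k=3: 21240 + 450 + 30·30·5 = 26190; k=4: 4734 + 0 + 30·3·5 = 5184.
Minimum: 5184 at k=4.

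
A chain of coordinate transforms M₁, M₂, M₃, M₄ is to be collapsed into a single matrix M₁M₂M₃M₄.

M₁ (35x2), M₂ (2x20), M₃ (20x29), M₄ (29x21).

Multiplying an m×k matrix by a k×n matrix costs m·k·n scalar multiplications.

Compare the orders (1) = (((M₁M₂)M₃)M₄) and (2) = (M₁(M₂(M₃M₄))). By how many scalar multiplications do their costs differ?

28525

Order (1) = (((M₁M₂)M₃)M₄): (M₁M₂): 35×2 by 2×20 → 35×20, cost 35·2·20 = 1400; ((M₁M₂)M₃): 35×20 by 20×29 → 35×29, cost 35·20·29 = 20300; cumulative 21700; (((M₁M₂)M₃)M₄): 35×29 by 29×21 → 35×21, cost 35·29·21 = 21315; cumulative 43015. Total 43015.
Order (2) = (M₁(M₂(M₃M₄))): (M₃M₄): 20×29 by 29×21 → 20×21, cost 20·29·21 = 12180; (M₂(M₃M₄)): 2×20 by 20×21 → 2×21, cost 2·20·21 = 840; cumulative 13020; (M₁(M₂(M₃M₄))): 35×2 by 2×21 → 35×21, cost 35·2·21 = 1470; cumulative 14490. Total 14490.
Difference: |43015 − 14490| = 28525.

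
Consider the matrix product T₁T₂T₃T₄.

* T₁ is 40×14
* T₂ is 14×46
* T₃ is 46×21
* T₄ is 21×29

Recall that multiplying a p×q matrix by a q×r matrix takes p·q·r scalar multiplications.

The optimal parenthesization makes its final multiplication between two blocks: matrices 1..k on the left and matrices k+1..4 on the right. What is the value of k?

1

Adjacent pairs: T₁T₂ = 40·14·46 = 25760; T₂T₃ = 14·46·21 = 13524; T₃T₄ = 46·21·29 = 28014.
Length 3: T₁..T₃: k=1: 0+13524+40·14·21=25284; k=2: 25760+0+40·46·21=64400 → min 25284 | T₂..T₄: k=2: 0+28014+14·46·29=46690; k=3: 13524+0+14·21·29=22050 → min 22050.
Top-level splits: k=1: (T₁..T₁)·(T₂..T₄) → 0+22050+40·14·29 = 38290; k=2: (T₁..T₂)·(T₃..T₄) → 25760+28014+40·46·29 = 107134; k=3: (T₁..T₃)·(T₄..T₄) → 25284+0+40·21·29 = 49644.
Best split is after T₁, i.e. k = 1.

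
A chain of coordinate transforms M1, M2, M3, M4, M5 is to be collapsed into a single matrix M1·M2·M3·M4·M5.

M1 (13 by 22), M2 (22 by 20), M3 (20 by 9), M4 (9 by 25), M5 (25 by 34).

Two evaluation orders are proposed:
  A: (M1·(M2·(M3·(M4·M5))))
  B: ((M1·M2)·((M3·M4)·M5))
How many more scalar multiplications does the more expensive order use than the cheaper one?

2394

Order A = (M1·(M2·(M3·(M4·M5)))): (M4·M5): 9×25 by 25×34 → 9×34, cost 9·25·34 = 7650; (M3·(M4·M5)): 20×9 by 9×34 → 20×34, cost 20·9·34 = 6120; cumulative 13770; (M2·(M3·(M4·M5))): 22×20 by 20×34 → 22×34, cost 22·20·34 = 14960; cumulative 28730; (M1·(M2·(M3·(M4·M5)))): 13×22 by 22×34 → 13×34, cost 13·22·34 = 9724; cumulative 38454. Total 38454.
Order B = ((M1·M2)·((M3·M4)·M5)): (M1·M2): 13×22 by 22×20 → 13×20, cost 13·22·20 = 5720; (M3·M4): 20×9 by 9×25 → 20×25, cost 20·9·25 = 4500; ((M3·M4)·M5): 20×25 by 25×34 → 20×34, cost 20·25·34 = 17000; cumulative 21500; ((M1·M2)·((M3·M4)·M5)): 13×20 by 20×34 → 13×34, cost 13·20·34 = 8840; cumulative 36060. Total 36060.
Difference: |38454 − 36060| = 2394.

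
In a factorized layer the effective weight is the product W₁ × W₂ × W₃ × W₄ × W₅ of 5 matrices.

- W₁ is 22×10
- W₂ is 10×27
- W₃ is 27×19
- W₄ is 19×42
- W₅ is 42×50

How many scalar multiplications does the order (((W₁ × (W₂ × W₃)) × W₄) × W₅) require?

73066

(W₂ × W₃): 10×27 by 27×19 → 10×19, cost 10·27·19 = 5130
(W₁ × (W₂ × W₃)): 22×10 by 10×19 → 22×19, cost 22·10·19 = 4180; cumulative 9310
((W₁ × (W₂ × W₃)) × W₄): 22×19 by 19×42 → 22×42, cost 22·19·42 = 17556; cumulative 26866
(((W₁ × (W₂ × W₃)) × W₄) × W₅): 22×42 by 42×50 → 22×50, cost 22·42·50 = 46200; cumulative 73066
Total: 73066 scalar multiplications.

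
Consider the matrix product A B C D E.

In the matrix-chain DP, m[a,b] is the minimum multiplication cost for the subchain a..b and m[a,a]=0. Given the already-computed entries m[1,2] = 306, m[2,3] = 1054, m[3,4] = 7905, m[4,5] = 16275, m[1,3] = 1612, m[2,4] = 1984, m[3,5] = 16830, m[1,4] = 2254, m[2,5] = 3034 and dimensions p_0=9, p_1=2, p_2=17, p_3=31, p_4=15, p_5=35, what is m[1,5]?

3664

m[1,5] = min over k∈[1,4] of m[1,k]+m[k+1,5]+p_{0}·p_k·p_{5}.
k=1: 0 + 3034 + 9·2·35 = 3664; k=2: 306 + 16830 + 9·17·35 = 22491; k=3: 1612 + 16275 + 9·31·35 = 27652; k=4: 2254 + 0 + 9·15·35 = 6979.
Minimum: 3664 at k=1.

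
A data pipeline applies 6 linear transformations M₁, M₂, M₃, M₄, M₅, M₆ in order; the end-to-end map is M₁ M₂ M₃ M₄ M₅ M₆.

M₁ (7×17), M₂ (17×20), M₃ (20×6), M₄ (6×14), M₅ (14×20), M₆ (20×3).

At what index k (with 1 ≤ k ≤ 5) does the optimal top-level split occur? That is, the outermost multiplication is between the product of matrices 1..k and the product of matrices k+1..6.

Adjacent pairs: M₁M₂ = 7·17·20 = 2380; M₂M₃ = 17·20·6 = 2040; M₃M₄ = 20·6·14 = 1680; M₄M₅ = 6·14·20 = 1680; M₅M₆ = 14·20·3 = 840.
Length 3: M₁..M₃: k=1: 0+2040+7·17·6=2754; k=2: 2380+0+7·20·6=3220 → min 2754 | M₂..M₄: k=2: 0+1680+17·20·14=6440; k=3: 2040+0+17·6·14=3468 → min 3468 | M₃..M₅: k=3: 0+1680+20·6·20=4080; k=4: 1680+0+20·14·20=7280 → min 4080 | M₄..M₆: k=4: 0+840+6·14·3=1092; k=5: 1680+0+6·20·3=2040 → min 1092.
Length 4: M₁..M₄: k=1: 0+3468+7·17·14=5134; k=2: 2380+1680+7·20·14=6020; k=3: 2754+0+7·6·14=3342 → min 3342 | M₂..M₅: k=2: 0+4080+17·20·20=10880; k=3: 2040+1680+17·6·20=5760; k=4: 3468+0+17·14·20=8228 → min 5760 | M₃..M₆: k=3: 0+1092+20·6·3=1452; k=4: 1680+840+20·14·3=3360; k=5: 4080+0+20·20·3=5280 → min 1452.
Length 5: M₁..M₅: k=1: 0+5760+7·17·20=8140; k=2: 2380+4080+7·20·20=9260; k=3: 2754+1680+7·6·20=5274; k=4: 3342+0+7·14·20=5302 → min 5274 | M₂..M₆: k=2: 0+1452+17·20·3=2472; k=3: 2040+1092+17·6·3=3438; k=4: 3468+840+17·14·3=5022; k=5: 5760+0+17·20·3=6780 → min 2472.
Top-level splits: k=1: (M₁..M₁)·(M₂..M₆) → 0+2472+7·17·3 = 2829; k=2: (M₁..M₂)·(M₃..M₆) → 2380+1452+7·20·3 = 4252; k=3: (M₁..M₃)·(M₄..M₆) → 2754+1092+7·6·3 = 3972; k=4: (M₁..M₄)·(M₅..M₆) → 3342+840+7·14·3 = 4476; k=5: (M₁..M₅)·(M₆..M₆) → 5274+0+7·20·3 = 5694.
Best split is after M₁, i.e. k = 1.

1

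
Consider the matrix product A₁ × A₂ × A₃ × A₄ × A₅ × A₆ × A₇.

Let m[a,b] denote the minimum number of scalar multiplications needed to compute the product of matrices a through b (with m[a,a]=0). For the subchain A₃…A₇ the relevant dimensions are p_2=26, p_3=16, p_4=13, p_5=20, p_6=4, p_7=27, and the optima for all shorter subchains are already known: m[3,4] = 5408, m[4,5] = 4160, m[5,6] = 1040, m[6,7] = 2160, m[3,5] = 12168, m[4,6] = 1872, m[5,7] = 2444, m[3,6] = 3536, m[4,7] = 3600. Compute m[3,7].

6344

m[3,7] = min over k∈[3,6] of m[3,k]+m[k+1,7]+p_{2}·p_k·p_{7}.
k=3: 0 + 3600 + 26·16·27 = 14832; k=4: 5408 + 2444 + 26·13·27 = 16978; k=5: 12168 + 2160 + 26·20·27 = 28368; k=6: 3536 + 0 + 26·4·27 = 6344.
Minimum: 6344 at k=6.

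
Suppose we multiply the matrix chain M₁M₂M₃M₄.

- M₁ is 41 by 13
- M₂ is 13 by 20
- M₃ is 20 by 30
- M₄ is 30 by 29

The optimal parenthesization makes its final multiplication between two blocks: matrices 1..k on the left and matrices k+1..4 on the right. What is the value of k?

1

Adjacent pairs: M₁M₂ = 41·13·20 = 10660; M₂M₃ = 13·20·30 = 7800; M₃M₄ = 20·30·29 = 17400.
Length 3: M₁..M₃: k=1: 0+7800+41·13·30=23790; k=2: 10660+0+41·20·30=35260 → min 23790 | M₂..M₄: k=2: 0+17400+13·20·29=24940; k=3: 7800+0+13·30·29=19110 → min 19110.
Top-level splits: k=1: (M₁..M₁)·(M₂..M₄) → 0+19110+41·13·29 = 34567; k=2: (M₁..M₂)·(M₃..M₄) → 10660+17400+41·20·29 = 51840; k=3: (M₁..M₃)·(M₄..M₄) → 23790+0+41·30·29 = 59460.
Best split is after M₁, i.e. k = 1.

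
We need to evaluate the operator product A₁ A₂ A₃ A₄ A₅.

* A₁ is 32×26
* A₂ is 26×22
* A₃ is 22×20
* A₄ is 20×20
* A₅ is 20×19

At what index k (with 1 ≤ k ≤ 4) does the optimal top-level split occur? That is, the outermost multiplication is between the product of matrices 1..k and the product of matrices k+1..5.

1

Adjacent pairs: A₁A₂ = 32·26·22 = 18304; A₂A₃ = 26·22·20 = 11440; A₃A₄ = 22·20·20 = 8800; A₄A₅ = 20·20·19 = 7600.
Length 3: A₁..A₃: k=1: 0+11440+32·26·20=28080; k=2: 18304+0+32·22·20=32384 → min 28080 | A₂..A₄: k=2: 0+8800+26·22·20=20240; k=3: 11440+0+26·20·20=21840 → min 20240 | A₃..A₅: k=3: 0+7600+22·20·19=15960; k=4: 8800+0+22·20·19=17160 → min 15960.
Length 4: A₁..A₄: k=1: 0+20240+32·26·20=36880; k=2: 18304+8800+32·22·20=41184; k=3: 28080+0+32·20·20=40880 → min 36880 | A₂..A₅: k=2: 0+15960+26·22·19=26828; k=3: 11440+7600+26·20·19=28920; k=4: 20240+0+26·20·19=30120 → min 26828.
Top-level splits: k=1: (A₁..A₁)·(A₂..A₅) → 0+26828+32·26·19 = 42636; k=2: (A₁..A₂)·(A₃..A₅) → 18304+15960+32·22·19 = 47640; k=3: (A₁..A₃)·(A₄..A₅) → 28080+7600+32·20·19 = 47840; k=4: (A₁..A₄)·(A₅..A₅) → 36880+0+32·20·19 = 49040.
Best split is after A₁, i.e. k = 1.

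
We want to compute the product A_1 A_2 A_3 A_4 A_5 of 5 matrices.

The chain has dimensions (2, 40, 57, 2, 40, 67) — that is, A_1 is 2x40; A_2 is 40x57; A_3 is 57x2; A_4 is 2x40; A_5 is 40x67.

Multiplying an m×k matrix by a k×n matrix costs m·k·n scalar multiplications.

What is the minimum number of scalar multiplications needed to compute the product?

10240

Adjacent pairs: A_1A_2 = 2·40·57 = 4560; A_2A_3 = 40·57·2 = 4560; A_3A_4 = 57·2·40 = 4560; A_4A_5 = 2·40·67 = 5360.
Length 3: A_1..A_3: k=1: 0+4560+2·40·2=4720; k=2: 4560+0+2·57·2=4788 → min 4720 | A_2..A_4: k=2: 0+4560+40·57·40=95760; k=3: 4560+0+40·2·40=7760 → min 7760 | A_3..A_5: k=3: 0+5360+57·2·67=12998; k=4: 4560+0+57·40·67=157320 → min 12998.
Length 4: A_1..A_4: k=1: 0+7760+2·40·40=10960; k=2: 4560+4560+2·57·40=13680; k=3: 4720+0+2·2·40=4880 → min 4880 | A_2..A_5: k=2: 0+12998+40·57·67=165758; k=3: 4560+5360+40·2·67=15280; k=4: 7760+0+40·40·67=114960 → min 15280.
Length 5: A_1..A_5: k=1: 0+15280+2·40·67=20640; k=2: 4560+12998+2·57·67=25196; k=3: 4720+5360+2·2·67=10348; k=4: 4880+0+2·40·67=10240 → min 10240.
Optimal order: (((A_1 (A_2 A_3)) A_4) A_5) with cost 10240.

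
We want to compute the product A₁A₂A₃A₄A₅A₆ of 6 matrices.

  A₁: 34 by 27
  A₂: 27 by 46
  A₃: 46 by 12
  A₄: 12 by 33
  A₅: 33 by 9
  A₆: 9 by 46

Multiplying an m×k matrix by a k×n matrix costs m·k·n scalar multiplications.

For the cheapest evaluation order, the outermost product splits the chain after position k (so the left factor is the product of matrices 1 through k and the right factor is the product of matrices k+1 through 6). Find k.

5

Adjacent pairs: A₁A₂ = 34·27·46 = 42228; A₂A₃ = 27·46·12 = 14904; A₃A₄ = 46·12·33 = 18216; A₄A₅ = 12·33·9 = 3564; A₅A₆ = 33·9·46 = 13662.
Length 3: A₁..A₃: k=1: 0+14904+34·27·12=25920; k=2: 42228+0+34·46·12=60996 → min 25920 | A₂..A₄: k=2: 0+18216+27·46·33=59202; k=3: 14904+0+27·12·33=25596 → min 25596 | A₃..A₅: k=3: 0+3564+46·12·9=8532; k=4: 18216+0+46·33·9=31878 → min 8532 | A₄..A₆: k=4: 0+13662+12·33·46=31878; k=5: 3564+0+12·9·46=8532 → min 8532.
Length 4: A₁..A₄: k=1: 0+25596+34·27·33=55890; k=2: 42228+18216+34·46·33=112056; k=3: 25920+0+34·12·33=39384 → min 39384 | A₂..A₅: k=2: 0+8532+27·46·9=19710; k=3: 14904+3564+27·12·9=21384; k=4: 25596+0+27·33·9=33615 → min 19710 | A₃..A₆: k=3: 0+8532+46·12·46=33924; k=4: 18216+13662+46·33·46=101706; k=5: 8532+0+46·9·46=27576 → min 27576.
Length 5: A₁..A₅: k=1: 0+19710+34·27·9=27972; k=2: 42228+8532+34·46·9=64836; k=3: 25920+3564+34·12·9=33156; k=4: 39384+0+34·33·9=49482 → min 27972 | A₂..A₆: k=2: 0+27576+27·46·46=84708; k=3: 14904+8532+27·12·46=38340; k=4: 25596+13662+27·33·46=80244; k=5: 19710+0+27·9·46=30888 → min 30888.
Top-level splits: k=1: (A₁..A₁)·(A₂..A₆) → 0+30888+34·27·46 = 73116; k=2: (A₁..A₂)·(A₃..A₆) → 42228+27576+34·46·46 = 141748; k=3: (A₁..A₃)·(A₄..A₆) → 25920+8532+34·12·46 = 53220; k=4: (A₁..A₄)·(A₅..A₆) → 39384+13662+34·33·46 = 104658; k=5: (A₁..A₅)·(A₆..A₆) → 27972+0+34·9·46 = 42048.
Best split is after A₅, i.e. k = 5.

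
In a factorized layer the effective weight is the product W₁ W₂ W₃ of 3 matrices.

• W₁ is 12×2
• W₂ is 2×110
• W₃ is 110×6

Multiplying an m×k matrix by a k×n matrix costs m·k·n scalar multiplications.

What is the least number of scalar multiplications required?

Order (W₁ (W₂ W₃)): (W₂ W₃): 2×110 by 110×6 → 2×6, cost 2·110·6 = 1320; (W₁ (W₂ W₃)): 12×2 by 2×6 → 12×6, cost 12·2·6 = 144; cumulative 1464. Total 1464.
Order ((W₁ W₂) W₃): (W₁ W₂): 12×2 by 2×110 → 12×110, cost 12·2·110 = 2640; ((W₁ W₂) W₃): 12×110 by 110×6 → 12×6, cost 12·110·6 = 7920; cumulative 10560. Total 10560.
Minimum: 1464.

1464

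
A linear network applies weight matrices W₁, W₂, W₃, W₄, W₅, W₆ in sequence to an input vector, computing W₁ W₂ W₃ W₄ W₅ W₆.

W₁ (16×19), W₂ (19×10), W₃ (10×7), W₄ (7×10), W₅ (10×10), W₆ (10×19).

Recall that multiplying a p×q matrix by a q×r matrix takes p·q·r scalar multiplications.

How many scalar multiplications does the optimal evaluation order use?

Adjacent pairs: W₁W₂ = 16·19·10 = 3040; W₂W₃ = 19·10·7 = 1330; W₃W₄ = 10·7·10 = 700; W₄W₅ = 7·10·10 = 700; W₅W₆ = 10·10·19 = 1900.
Length 3: W₁..W₃: k=1: 0+1330+16·19·7=3458; k=2: 3040+0+16·10·7=4160 → min 3458 | W₂..W₄: k=2: 0+700+19·10·10=2600; k=3: 1330+0+19·7·10=2660 → min 2600 | W₃..W₅: k=3: 0+700+10·7·10=1400; k=4: 700+0+10·10·10=1700 → min 1400 | W₄..W₆: k=4: 0+1900+7·10·19=3230; k=5: 700+0+7·10·19=2030 → min 2030.
Length 4: W₁..W₄: k=1: 0+2600+16·19·10=5640; k=2: 3040+700+16·10·10=5340; k=3: 3458+0+16·7·10=4578 → min 4578 | W₂..W₅: k=2: 0+1400+19·10·10=3300; k=3: 1330+700+19·7·10=3360; k=4: 2600+0+19·10·10=4500 → min 3300 | W₃..W₆: k=3: 0+2030+10·7·19=3360; k=4: 700+1900+10·10·19=4500; k=5: 1400+0+10·10·19=3300 → min 3300.
Length 5: W₁..W₅: k=1: 0+3300+16·19·10=6340; k=2: 3040+1400+16·10·10=6040; k=3: 3458+700+16·7·10=5278; k=4: 4578+0+16·10·10=6178 → min 5278 | W₂..W₆: k=2: 0+3300+19·10·19=6910; k=3: 1330+2030+19·7·19=5887; k=4: 2600+1900+19·10·19=8110; k=5: 3300+0+19·10·19=6910 → min 5887.
Length 6: W₁..W₆: k=1: 0+5887+16·19·19=11663; k=2: 3040+3300+16·10·19=9380; k=3: 3458+2030+16·7·19=7616; k=4: 4578+1900+16·10·19=9518; k=5: 5278+0+16·10·19=8318 → min 7616.
Optimal order: ((W₁ (W₂ W₃)) ((W₄ W₅) W₆)) with cost 7616.

7616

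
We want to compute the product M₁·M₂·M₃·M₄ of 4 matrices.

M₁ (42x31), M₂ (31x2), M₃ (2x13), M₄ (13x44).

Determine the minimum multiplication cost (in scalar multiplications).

7444

Adjacent pairs: M₁M₂ = 42·31·2 = 2604; M₂M₃ = 31·2·13 = 806; M₃M₄ = 2·13·44 = 1144.
Length 3: M₁..M₃: k=1: 0+806+42·31·13=17732; k=2: 2604+0+42·2·13=3696 → min 3696 | M₂..M₄: k=2: 0+1144+31·2·44=3872; k=3: 806+0+31·13·44=18538 → min 3872.
Length 4: M₁..M₄: k=1: 0+3872+42·31·44=61160; k=2: 2604+1144+42·2·44=7444; k=3: 3696+0+42·13·44=27720 → min 7444.
Optimal order: ((M₁·M₂)·(M₃·M₄)) with cost 7444.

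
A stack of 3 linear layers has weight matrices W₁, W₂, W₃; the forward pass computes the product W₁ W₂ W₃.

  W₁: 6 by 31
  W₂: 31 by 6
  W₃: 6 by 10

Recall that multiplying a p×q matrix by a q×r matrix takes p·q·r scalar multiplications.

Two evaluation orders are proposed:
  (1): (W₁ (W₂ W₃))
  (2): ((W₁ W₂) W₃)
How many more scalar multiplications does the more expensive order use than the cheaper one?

Order (1) = (W₁ (W₂ W₃)): (W₂ W₃): 31×6 by 6×10 → 31×10, cost 31·6·10 = 1860; (W₁ (W₂ W₃)): 6×31 by 31×10 → 6×10, cost 6·31·10 = 1860; cumulative 3720. Total 3720.
Order (2) = ((W₁ W₂) W₃): (W₁ W₂): 6×31 by 31×6 → 6×6, cost 6·31·6 = 1116; ((W₁ W₂) W₃): 6×6 by 6×10 → 6×10, cost 6·6·10 = 360; cumulative 1476. Total 1476.
Difference: |3720 − 1476| = 2244.

2244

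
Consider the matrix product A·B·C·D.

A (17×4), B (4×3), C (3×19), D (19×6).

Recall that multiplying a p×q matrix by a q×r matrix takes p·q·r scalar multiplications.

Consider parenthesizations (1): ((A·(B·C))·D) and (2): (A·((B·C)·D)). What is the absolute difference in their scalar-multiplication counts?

Order (1) = ((A·(B·C))·D): (B·C): 4×3 by 3×19 → 4×19, cost 4·3·19 = 228; (A·(B·C)): 17×4 by 4×19 → 17×19, cost 17·4·19 = 1292; cumulative 1520; ((A·(B·C))·D): 17×19 by 19×6 → 17×6, cost 17·19·6 = 1938; cumulative 3458. Total 3458.
Order (2) = (A·((B·C)·D)): (B·C): 4×3 by 3×19 → 4×19, cost 4·3·19 = 228; ((B·C)·D): 4×19 by 19×6 → 4×6, cost 4·19·6 = 456; cumulative 684; (A·((B·C)·D)): 17×4 by 4×6 → 17×6, cost 17·4·6 = 408; cumulative 1092. Total 1092.
Difference: |3458 − 1092| = 2366.

2366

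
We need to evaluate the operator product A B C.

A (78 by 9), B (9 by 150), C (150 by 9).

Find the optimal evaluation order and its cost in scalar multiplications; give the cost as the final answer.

18468

(A (B C)): cost 18468.
((A B) C): cost 210600.
Optimal: (A (B C)) with cost 18468.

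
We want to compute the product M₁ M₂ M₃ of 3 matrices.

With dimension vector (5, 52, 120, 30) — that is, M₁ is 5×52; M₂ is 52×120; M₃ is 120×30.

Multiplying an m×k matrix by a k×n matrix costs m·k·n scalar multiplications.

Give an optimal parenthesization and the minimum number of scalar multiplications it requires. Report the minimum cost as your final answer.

49200

(M₁ (M₂ M₃)): cost 195000.
((M₁ M₂) M₃): cost 49200.
Optimal: ((M₁ M₂) M₃) with cost 49200.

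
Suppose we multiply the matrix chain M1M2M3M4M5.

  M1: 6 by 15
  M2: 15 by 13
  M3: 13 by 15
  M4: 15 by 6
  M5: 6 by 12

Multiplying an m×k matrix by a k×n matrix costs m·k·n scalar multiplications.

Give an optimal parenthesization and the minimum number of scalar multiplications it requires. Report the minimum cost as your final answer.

3240

Adjacent pairs: M1M2 = 6·15·13 = 1170; M2M3 = 15·13·15 = 2925; M3M4 = 13·15·6 = 1170; M4M5 = 15·6·12 = 1080.
Length 3: M1..M3: k=1: 0+2925+6·15·15=4275; k=2: 1170+0+6·13·15=2340 → min 2340 | M2..M4: k=2: 0+1170+15·13·6=2340; k=3: 2925+0+15·15·6=4275 → min 2340 | M3..M5: k=3: 0+1080+13·15·12=3420; k=4: 1170+0+13·6·12=2106 → min 2106.
Length 4: M1..M4: k=1: 0+2340+6·15·6=2880; k=2: 1170+1170+6·13·6=2808; k=3: 2340+0+6·15·6=2880 → min 2808 | M2..M5: k=2: 0+2106+15·13·12=4446; k=3: 2925+1080+15·15·12=6705; k=4: 2340+0+15·6·12=3420 → min 3420.
Length 5: M1..M5: k=1: 0+3420+6·15·12=4500; k=2: 1170+2106+6·13·12=4212; k=3: 2340+1080+6·15·12=4500; k=4: 2808+0+6·6·12=3240 → min 3240.
Optimal parenthesization: (((M1M2)(M3M4))M5) with cost 3240.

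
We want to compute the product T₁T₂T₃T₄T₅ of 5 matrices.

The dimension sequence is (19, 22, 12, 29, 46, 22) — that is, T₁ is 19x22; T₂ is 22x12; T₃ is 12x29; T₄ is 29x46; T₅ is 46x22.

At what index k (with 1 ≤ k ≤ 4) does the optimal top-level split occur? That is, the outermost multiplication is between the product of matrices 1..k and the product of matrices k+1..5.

2

Adjacent pairs: T₁T₂ = 19·22·12 = 5016; T₂T₃ = 22·12·29 = 7656; T₃T₄ = 12·29·46 = 16008; T₄T₅ = 29·46·22 = 29348.
Length 3: T₁..T₃: k=1: 0+7656+19·22·29=19778; k=2: 5016+0+19·12·29=11628 → min 11628 | T₂..T₄: k=2: 0+16008+22·12·46=28152; k=3: 7656+0+22·29·46=37004 → min 28152 | T₃..T₅: k=3: 0+29348+12·29·22=37004; k=4: 16008+0+12·46·22=28152 → min 28152.
Length 4: T₁..T₄: k=1: 0+28152+19·22·46=47380; k=2: 5016+16008+19·12·46=31512; k=3: 11628+0+19·29·46=36974 → min 31512 | T₂..T₅: k=2: 0+28152+22·12·22=33960; k=3: 7656+29348+22·29·22=51040; k=4: 28152+0+22·46·22=50416 → min 33960.
Top-level splits: k=1: (T₁..T₁)·(T₂..T₅) → 0+33960+19·22·22 = 43156; k=2: (T₁..T₂)·(T₃..T₅) → 5016+28152+19·12·22 = 38184; k=3: (T₁..T₃)·(T₄..T₅) → 11628+29348+19·29·22 = 53098; k=4: (T₁..T₄)·(T₅..T₅) → 31512+0+19·46·22 = 50740.
Best split is after T₂, i.e. k = 2.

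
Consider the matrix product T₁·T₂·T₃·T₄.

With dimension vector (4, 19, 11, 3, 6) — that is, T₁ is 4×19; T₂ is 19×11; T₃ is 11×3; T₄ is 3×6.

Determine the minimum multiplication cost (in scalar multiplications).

Adjacent pairs: T₁T₂ = 4·19·11 = 836; T₂T₃ = 19·11·3 = 627; T₃T₄ = 11·3·6 = 198.
Length 3: T₁..T₃: k=1: 0+627+4·19·3=855; k=2: 836+0+4·11·3=968 → min 855 | T₂..T₄: k=2: 0+198+19·11·6=1452; k=3: 627+0+19·3·6=969 → min 969.
Length 4: T₁..T₄: k=1: 0+969+4·19·6=1425; k=2: 836+198+4·11·6=1298; k=3: 855+0+4·3·6=927 → min 927.
Optimal order: ((T₁·(T₂·T₃))·T₄) with cost 927.

927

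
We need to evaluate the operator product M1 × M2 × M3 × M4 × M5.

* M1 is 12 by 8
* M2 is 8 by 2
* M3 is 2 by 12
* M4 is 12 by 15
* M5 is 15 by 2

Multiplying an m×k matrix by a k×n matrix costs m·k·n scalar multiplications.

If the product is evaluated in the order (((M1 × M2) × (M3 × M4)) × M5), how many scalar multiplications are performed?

1272

(M1 × M2): 12×8 by 8×2 → 12×2, cost 12·8·2 = 192
(M3 × M4): 2×12 by 12×15 → 2×15, cost 2·12·15 = 360
((M1 × M2) × (M3 × M4)): 12×2 by 2×15 → 12×15, cost 12·2·15 = 360; cumulative 912
(((M1 × M2) × (M3 × M4)) × M5): 12×15 by 15×2 → 12×2, cost 12·15·2 = 360; cumulative 1272
Total: 1272 scalar multiplications.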